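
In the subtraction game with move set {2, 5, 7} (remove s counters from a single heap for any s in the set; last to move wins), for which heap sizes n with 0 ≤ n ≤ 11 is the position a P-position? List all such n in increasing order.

Grundy values for subtraction set {2, 5, 7}:
k:     0  1  2  3  4  5  6  7  8  9 10 11
g(k):  0  0  1  1  0  2  1  3  2  2  0  3
The P-positions (g = 0) in 0..11 are 0, 1, 4, 10.

0, 1, 4, 10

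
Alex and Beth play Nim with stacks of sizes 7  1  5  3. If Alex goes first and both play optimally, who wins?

Beth wins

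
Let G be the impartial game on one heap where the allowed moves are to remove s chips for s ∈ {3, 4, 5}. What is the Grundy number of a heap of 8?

Build the Grundy sequence with g(k) = mex{g(k−s) : s ∈ {3, 4, 5}, s ≤ k}:
k:     0  1  2  3  4  5  6  7  8
g(k):  0  0  0  1  1  1  2  2  0
So g(8) = 0.

0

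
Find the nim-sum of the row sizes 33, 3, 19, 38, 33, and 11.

61

In binary:
  100001  (33)
  000011  (3)
  010011  (19)
  100110  (38)
  100001  (33)
  001011  (11)
  ------
  111101  (61)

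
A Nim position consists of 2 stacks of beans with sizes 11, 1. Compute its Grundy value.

10

Nim-sum: 11 XOR 1 = 10.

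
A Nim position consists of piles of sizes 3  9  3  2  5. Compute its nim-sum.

14

In binary:
  0011  (3)
  1001  (9)
  0011  (3)
  0010  (2)
  0101  (5)
  ----
  1110  (14)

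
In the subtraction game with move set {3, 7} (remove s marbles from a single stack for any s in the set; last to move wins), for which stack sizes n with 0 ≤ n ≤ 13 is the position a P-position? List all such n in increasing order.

Grundy values for subtraction set {3, 7}:
g(0) = mex{} = 0
g(1) = mex{} = 0
g(2) = mex{} = 0
g(3) = mex{0} = 1
g(4) = mex{0} = 1
g(5) = mex{0} = 1
g(6) = mex{1} = 0
g(7) = mex{0,1} = 2
g(8) = mex{0,1} = 2
g(9) = mex{0} = 1
g(10) = mex{1,2} = 0
g(11) = mex{1,2} = 0
g(12) = mex{1} = 0
g(13) = mex{0} = 1
The P-positions (g = 0) in 0..13 are 0, 1, 2, 6, 10, 11, 12.

0, 1, 2, 6, 10, 11, 12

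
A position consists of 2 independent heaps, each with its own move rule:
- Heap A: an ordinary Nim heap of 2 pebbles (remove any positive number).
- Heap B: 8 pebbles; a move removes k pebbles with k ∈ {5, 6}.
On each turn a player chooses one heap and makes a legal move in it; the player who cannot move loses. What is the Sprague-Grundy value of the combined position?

Heap A is a plain Nim heap of size 2, so its Grundy value is 2.
Build the Grundy sequence for heap B with g(k) = mex{g(k−s) : s ∈ {5, 6}, s ≤ k}:
k:     0  1  2  3  4  5  6  7  8
g(k):  0  0  0  0  0  1  1  1  1
So g(8) = 1.
By the Sprague-Grundy theorem, the Grundy value of a sum of independent games is the XOR of the component values.
Combined value = 2 XOR 1 = 3.

3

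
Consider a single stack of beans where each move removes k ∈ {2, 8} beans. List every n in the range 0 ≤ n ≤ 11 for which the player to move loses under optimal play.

0, 1, 4, 5, 10, 11

Grundy values for subtraction set {2, 8}:
k:     0  1  2  3  4  5  6  7  8  9 10 11
g(k):  0  0  1  1  0  0  1  1  2  2  0  0
The P-positions (g = 0) in 0..11 are 0, 1, 4, 5, 10, 11.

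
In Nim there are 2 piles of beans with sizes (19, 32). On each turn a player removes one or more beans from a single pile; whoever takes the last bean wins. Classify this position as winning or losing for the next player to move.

Winning position

Compute the nim-sum pairwise:
19 XOR 32 = 51
The nim-sum is 51 ≠ 0, so this is an N-position: the player to move can win.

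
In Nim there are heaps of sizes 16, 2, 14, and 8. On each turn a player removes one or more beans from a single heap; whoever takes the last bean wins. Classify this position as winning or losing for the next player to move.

Compute the nim-sum pairwise:
16 XOR 2 = 18
18 XOR 14 = 28
28 XOR 8 = 20
The nim-sum is 20 ≠ 0, so this is an N-position: the player to move can win.

Winning position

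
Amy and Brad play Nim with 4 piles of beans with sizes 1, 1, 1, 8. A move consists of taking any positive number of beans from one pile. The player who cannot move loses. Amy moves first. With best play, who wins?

Amy wins

Nim-sum: 1 XOR 1 XOR 1 XOR 8 = 9.
The nim-sum is 9 ≠ 0, so this is an N-position: the player to move can win; Amy has a winning move.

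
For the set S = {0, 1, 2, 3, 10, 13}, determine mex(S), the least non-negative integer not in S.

4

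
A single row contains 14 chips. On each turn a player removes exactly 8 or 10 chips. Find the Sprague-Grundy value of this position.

1

Compute g(0), g(1), … for moves {8, 10}:
k:     0  1  2  3  4  5  6  7  8  9 10 11 12 13 14
g(k):  0  0  0  0  0  0  0  0  1  1  1  1  1  1  1
So g(14) = 1.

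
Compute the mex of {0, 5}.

1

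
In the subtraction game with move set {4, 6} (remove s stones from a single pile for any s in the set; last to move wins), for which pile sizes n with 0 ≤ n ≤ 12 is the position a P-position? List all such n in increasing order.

0, 1, 2, 3, 10, 11, 12

Build the Grundy sequence with g(k) = mex{g(k−s) : s ∈ {4, 6}, s ≤ k}:
g(0) = mex{} = 0
g(1) = mex{} = 0
g(2) = mex{} = 0
g(3) = mex{} = 0
g(4) = mex{0} = 1
g(5) = mex{0} = 1
g(6) = mex{0} = 1
g(7) = mex{0} = 1
g(8) = mex{0,1} = 2
g(9) = mex{0,1} = 2
g(10) = mex{1} = 0
g(11) = mex{1} = 0
g(12) = mex{1,2} = 0
The P-positions (g = 0) in 0..12 are 0, 1, 2, 3, 10, 11, 12.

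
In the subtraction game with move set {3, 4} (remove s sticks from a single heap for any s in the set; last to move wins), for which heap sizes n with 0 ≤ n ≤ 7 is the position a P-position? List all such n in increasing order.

0, 1, 2, 7

Build the Grundy sequence with g(k) = mex{g(k−s) : s ∈ {3, 4}, s ≤ k}:
g(0) = mex{} = 0
g(1) = mex{} = 0
g(2) = mex{} = 0
g(3) = mex{0} = 1
g(4) = mex{0} = 1
g(5) = mex{0} = 1
g(6) = mex{0,1} = 2
g(7) = mex{1} = 0
The P-positions (g = 0) in 0..7 are 0, 1, 2, 7.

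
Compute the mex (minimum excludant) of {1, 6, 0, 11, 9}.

The values 0, 1 are all present; 2 is the first non-negative integer missing from the set.

2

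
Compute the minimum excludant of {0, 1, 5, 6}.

The values 0, 1 are all present; 2 is the first non-negative integer missing from the set.

2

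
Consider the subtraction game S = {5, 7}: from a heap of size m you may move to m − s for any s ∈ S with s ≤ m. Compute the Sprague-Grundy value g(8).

1

Grundy values for subtraction set {5, 7}:
g(0) = mex{} = 0
g(1) = mex{} = 0
g(2) = mex{} = 0
g(3) = mex{} = 0
g(4) = mex{} = 0
g(5) = mex{0} = 1
g(6) = mex{0} = 1
g(7) = mex{0} = 1
g(8) = mex{0} = 1
So g(8) = 1.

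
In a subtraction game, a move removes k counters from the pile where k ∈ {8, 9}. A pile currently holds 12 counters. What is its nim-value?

Build the Grundy sequence with g(k) = mex{g(k−s) : s ∈ {8, 9}, s ≤ k}:
k:     0  1  2  3  4  5  6  7  8  9 10 11 12
g(k):  0  0  0  0  0  0  0  0  1  1  1  1  1
So g(12) = 1.

1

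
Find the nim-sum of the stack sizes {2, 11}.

Nim-sum: 2 ^ 11 = 9.

9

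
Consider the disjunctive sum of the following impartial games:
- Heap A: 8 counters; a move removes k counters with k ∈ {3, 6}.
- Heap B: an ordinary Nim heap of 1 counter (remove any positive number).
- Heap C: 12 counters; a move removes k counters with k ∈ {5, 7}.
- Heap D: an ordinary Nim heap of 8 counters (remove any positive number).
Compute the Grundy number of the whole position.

11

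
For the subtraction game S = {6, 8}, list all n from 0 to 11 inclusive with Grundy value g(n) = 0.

Build the Grundy sequence with g(k) = mex{g(k−s) : s ∈ {6, 8}, s ≤ k}:
g(0) = mex{} = 0
g(1) = mex{} = 0
g(2) = mex{} = 0
g(3) = mex{} = 0
g(4) = mex{} = 0
g(5) = mex{} = 0
g(6) = mex{0} = 1
g(7) = mex{0} = 1
g(8) = mex{0} = 1
g(9) = mex{0} = 1
g(10) = mex{0} = 1
g(11) = mex{0} = 1
The P-positions (g = 0) in 0..11 are 0, 1, 2, 3, 4, 5.

0, 1, 2, 3, 4, 5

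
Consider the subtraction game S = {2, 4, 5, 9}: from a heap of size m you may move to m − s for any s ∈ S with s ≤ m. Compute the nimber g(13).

3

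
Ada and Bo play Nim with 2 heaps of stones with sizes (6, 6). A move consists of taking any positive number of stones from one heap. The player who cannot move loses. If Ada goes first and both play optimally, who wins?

In binary:
  110  (6)
  110  (6)
  ---
  000  (0)
The nim-sum is 0, so this is a P-position: the player to move is in a losing position under optimal play; Ada is about to move from it and so loses — Bo wins.

Bo wins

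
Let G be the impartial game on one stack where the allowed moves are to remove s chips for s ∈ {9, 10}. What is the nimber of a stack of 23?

Grundy values for subtraction set {9, 10}:
k:     0  1  2  3  4  5  6  7  8  9 10 11 12 13 14 15 16 17 18 19 20 21 22 23
g(k):  0  0  0  0  0  0  0  0  0  1  1  1  1  1  1  1  1  1  2  0  0  0  0  0
So g(23) = 0.

0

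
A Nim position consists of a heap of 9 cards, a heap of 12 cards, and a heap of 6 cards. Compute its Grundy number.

3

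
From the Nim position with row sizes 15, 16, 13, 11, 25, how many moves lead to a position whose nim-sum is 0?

0

Nim-sum: 15 ^ 16 ^ 13 ^ 11 ^ 25 = 0.
The nim-sum is already 0, so every move leaves a nonzero nim-sum — there are no winning moves.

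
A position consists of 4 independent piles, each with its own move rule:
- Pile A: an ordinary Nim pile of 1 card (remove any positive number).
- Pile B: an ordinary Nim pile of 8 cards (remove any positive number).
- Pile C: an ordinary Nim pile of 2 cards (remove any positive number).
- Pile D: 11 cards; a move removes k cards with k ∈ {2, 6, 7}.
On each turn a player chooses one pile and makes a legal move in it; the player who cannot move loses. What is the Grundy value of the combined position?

Pile A is a plain Nim pile of size 1, so its Grundy value is 1.
Pile B is a plain Nim pile of size 8, so its Grundy value is 8.
Pile C is a plain Nim pile of size 2, so its Grundy value is 2.
For pile D, compute g(0), g(1), … with moves {2, 6, 7}:
k:     0  1  2  3  4  5  6  7  8  9 10 11
g(k):  0  0  1  1  0  0  1  1  2  0  3  1
So g(11) = 1.
The value of a disjunctive sum is the nim-sum of the parts.
Combined value = 1 XOR 8 XOR 2 XOR 1 = 10.

10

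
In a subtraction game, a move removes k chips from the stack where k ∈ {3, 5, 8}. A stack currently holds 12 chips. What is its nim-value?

0

Grundy values for subtraction set {3, 5, 8}:
g(0) = mex{} = 0
g(1) = mex{} = 0
g(2) = mex{} = 0
g(3) = mex{0} = 1
g(4) = mex{0} = 1
g(5) = mex{0} = 1
g(6) = mex{0,1} = 2
g(7) = mex{0,1} = 2
g(8) = mex{0,1} = 2
g(9) = mex{0,1,2} = 3
g(10) = mex{0,1,2} = 3
g(11) = mex{1,2} = 0
g(12) = mex{1,2,3} = 0
So g(12) = 0.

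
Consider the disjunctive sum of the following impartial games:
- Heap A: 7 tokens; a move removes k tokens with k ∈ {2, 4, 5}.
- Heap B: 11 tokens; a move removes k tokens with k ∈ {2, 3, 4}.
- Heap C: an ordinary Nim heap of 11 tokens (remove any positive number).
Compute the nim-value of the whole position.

For heap A, compute g(0), g(1), … with moves {2, 4, 5}:
g(0) = mex{} = 0
g(1) = mex{} = 0
g(2) = mex{0} = 1
g(3) = mex{0} = 1
g(4) = mex{0,1} = 2
g(5) = mex{0,1} = 2
g(6) = mex{0,1,2} = 3
g(7) = mex{1,2} = 0
So g(7) = 0.
Build the Grundy sequence for heap B with g(k) = mex{g(k−s) : s ∈ {2, 3, 4}, s ≤ k}:
k:     0  1  2  3  4  5  6  7  8  9 10 11
g(k):  0  0  1  1  2  2  0  0  1  1  2  2
So g(11) = 2.
Heap C is a plain Nim heap of size 11, so its Grundy value is 11.
By the Sprague-Grundy theorem, the Grundy value of a sum of independent games is the XOR of the component values.
Combined value = 0 ⊕ 2 ⊕ 11 = 9.

9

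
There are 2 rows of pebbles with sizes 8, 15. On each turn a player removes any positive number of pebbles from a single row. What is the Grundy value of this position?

Nim-sum: 8 ^ 15 = 7.

7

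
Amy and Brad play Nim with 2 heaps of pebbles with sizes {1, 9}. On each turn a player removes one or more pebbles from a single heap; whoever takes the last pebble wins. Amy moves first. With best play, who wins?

Amy wins

Bitwise XOR of the heap sizes:
  0001  (1)
  1001  (9)
  ----
  1000  (8)
The nim-sum is 8 ≠ 0, so this is an N-position: the player to move can win; Amy has a winning move.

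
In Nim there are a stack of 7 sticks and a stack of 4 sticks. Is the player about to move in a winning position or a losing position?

Write each in binary and XOR column by column:
  111  (7)
  100  (4)
  ---
  011  (3)
The nim-sum is 3 ≠ 0, so this is an N-position: the player to move can win.

Winning position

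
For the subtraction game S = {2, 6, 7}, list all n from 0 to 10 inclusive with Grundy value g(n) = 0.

0, 1, 4, 5, 9

Grundy values for subtraction set {2, 6, 7}:
k:     0  1  2  3  4  5  6  7  8  9 10
g(k):  0  0  1  1  0  0  1  1  2  0  3
The P-positions (g = 0) in 0..10 are 0, 1, 4, 5, 9.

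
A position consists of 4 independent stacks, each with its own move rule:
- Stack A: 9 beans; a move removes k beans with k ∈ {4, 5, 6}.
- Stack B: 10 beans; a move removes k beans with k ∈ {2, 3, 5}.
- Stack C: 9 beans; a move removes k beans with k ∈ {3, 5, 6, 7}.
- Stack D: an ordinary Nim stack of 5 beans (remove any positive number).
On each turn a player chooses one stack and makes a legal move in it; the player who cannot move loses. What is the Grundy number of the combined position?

For stack A, compute g(0), g(1), … with moves {4, 5, 6}:
k:     0  1  2  3  4  5  6  7  8  9
g(k):  0  0  0  0  1  1  1  1  2  2
So g(9) = 2.
Grundy values for stack B (subtraction set {2, 3, 5}):
k:     0  1  2  3  4  5  6  7  8  9 10
g(k):  0  0  1  1  2  2  3  0  0  1  1
So g(10) = 1.
Build the Grundy sequence for stack C with g(k) = mex{g(k−s) : s ∈ {3, 5, 6, 7}, s ≤ k}:
k:     0  1  2  3  4  5  6  7  8  9
g(k):  0  0  0  1  1  1  2  2  2  3
So g(9) = 3.
Stack D is a plain Nim stack of size 5, so its Grundy value is 5.
The value of a disjunctive sum is the nim-sum of the parts.
Combined value = 2 XOR 1 XOR 3 XOR 5 = 5.

5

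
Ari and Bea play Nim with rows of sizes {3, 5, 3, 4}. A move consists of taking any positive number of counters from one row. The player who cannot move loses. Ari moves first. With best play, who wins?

Ari wins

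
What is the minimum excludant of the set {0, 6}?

0 is in the set but 1 is not, so the mex is 1.

1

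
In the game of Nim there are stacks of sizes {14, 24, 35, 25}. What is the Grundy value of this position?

Nim-sum: 14 ⊕ 24 ⊕ 35 ⊕ 25 = 44.

44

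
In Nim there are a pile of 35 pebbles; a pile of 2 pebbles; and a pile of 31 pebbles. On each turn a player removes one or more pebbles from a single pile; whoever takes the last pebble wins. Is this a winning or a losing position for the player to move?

Winning position

Compute the nim-sum pairwise:
35 ⊕ 2 = 33
33 ⊕ 31 = 62
The nim-sum is 62 ≠ 0, so this is an N-position: the player to move can win.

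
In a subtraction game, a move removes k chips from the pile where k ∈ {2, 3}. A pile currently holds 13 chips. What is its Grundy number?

Grundy values for subtraction set {2, 3}:
g(0) = mex{} = 0
g(1) = mex{} = 0
g(2) = mex{0} = 1
g(3) = mex{0} = 1
g(4) = mex{0,1} = 2
g(5) = mex{1} = 0
g(6) = mex{1,2} = 0
g(7) = mex{0,2} = 1
g(8) = mex{0} = 1
g(9) = mex{0,1} = 2
g(10) = mex{1} = 0
g(11) = mex{1,2} = 0
g(12) = mex{0,2} = 1
g(13) = mex{0} = 1
So g(13) = 1.

1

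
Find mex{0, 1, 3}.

The values 0, 1 are all present; 2 is the first non-negative integer missing from the set.

2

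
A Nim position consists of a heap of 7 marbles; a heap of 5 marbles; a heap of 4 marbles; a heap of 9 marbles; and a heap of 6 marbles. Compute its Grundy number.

Bitwise XOR of the heap sizes:
  0111  (7)
  0101  (5)
  0100  (4)
  1001  (9)
  0110  (6)
  ----
  1001  (9)

9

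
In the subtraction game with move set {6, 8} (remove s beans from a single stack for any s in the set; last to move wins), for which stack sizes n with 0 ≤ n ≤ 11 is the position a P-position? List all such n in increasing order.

0, 1, 2, 3, 4, 5

Grundy values for subtraction set {6, 8}:
g(0) = mex{} = 0
g(1) = mex{} = 0
g(2) = mex{} = 0
g(3) = mex{} = 0
g(4) = mex{} = 0
g(5) = mex{} = 0
g(6) = mex{0} = 1
g(7) = mex{0} = 1
g(8) = mex{0} = 1
g(9) = mex{0} = 1
g(10) = mex{0} = 1
g(11) = mex{0} = 1
The P-positions (g = 0) in 0..11 are 0, 1, 2, 3, 4, 5.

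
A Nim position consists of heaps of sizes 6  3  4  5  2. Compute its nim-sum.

Compute the nim-sum pairwise:
6 ⊕ 3 = 5
5 ⊕ 4 = 1
1 ⊕ 5 = 4
4 ⊕ 2 = 6

6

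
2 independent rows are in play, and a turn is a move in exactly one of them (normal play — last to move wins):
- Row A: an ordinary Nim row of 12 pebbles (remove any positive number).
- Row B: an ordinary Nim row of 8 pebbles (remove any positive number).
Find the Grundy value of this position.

4

Row A is a plain Nim row of size 12, so its Grundy value is 12.
Row B is a plain Nim row of size 8, so its Grundy value is 8.
By the Sprague-Grundy theorem, the Grundy value of a sum of independent games is the XOR of the component values.
Combined value = 12 ⊕ 8 = 4.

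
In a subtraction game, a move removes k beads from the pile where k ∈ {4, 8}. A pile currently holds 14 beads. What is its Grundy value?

0

Grundy values for subtraction set {4, 8}:
k:     0  1  2  3  4  5  6  7  8  9 10 11 12 13 14
g(k):  0  0  0  0  1  1  1  1  2  2  2  2  0  0  0
So g(14) = 0.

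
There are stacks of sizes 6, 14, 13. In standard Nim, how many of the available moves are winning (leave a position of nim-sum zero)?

3

Nim-sum: 6 ^ 14 ^ 13 = 5.
The overall nim-sum is X = 5. A stack of size p has a winning move iff p XOR X < p (reduce it to p XOR X).
  6: 6 XOR 5 = 3 < 6 — winning move (to 3).
  14: 14 XOR 5 = 11 < 14 — winning move (to 11).
  13: 13 XOR 5 = 8 < 13 — winning move (to 8).
That gives 3 winning moves.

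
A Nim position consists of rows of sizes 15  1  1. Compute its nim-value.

15

Nim-sum: 15 XOR 1 XOR 1 = 15.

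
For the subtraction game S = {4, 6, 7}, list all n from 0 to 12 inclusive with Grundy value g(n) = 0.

0, 1, 2, 3, 11, 12

Compute g(0), g(1), … for moves {4, 6, 7}:
k:     0  1  2  3  4  5  6  7  8  9 10 11 12
g(k):  0  0  0  0  1  1  1  1  2  2  2  0  0
The P-positions (g = 0) in 0..12 are 0, 1, 2, 3, 11, 12.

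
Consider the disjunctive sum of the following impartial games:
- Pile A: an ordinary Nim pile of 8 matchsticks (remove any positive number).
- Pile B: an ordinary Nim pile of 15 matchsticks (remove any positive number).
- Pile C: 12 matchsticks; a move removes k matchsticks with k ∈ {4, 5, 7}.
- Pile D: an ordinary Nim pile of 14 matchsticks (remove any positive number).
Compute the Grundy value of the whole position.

Pile A is a plain Nim pile of size 8, so its Grundy value is 8.
Pile B is a plain Nim pile of size 15, so its Grundy value is 15.
For pile C, compute g(0), g(1), … with moves {4, 5, 7}:
k:     0  1  2  3  4  5  6  7  8  9 10 11 12
g(k):  0  0  0  0  1  1  1  1  2  2  2  0  0
So g(12) = 0.
Pile D is a plain Nim pile of size 14, so its Grundy value is 14.
By the Sprague-Grundy theorem, the Grundy value of a sum of independent games is the XOR of the component values.
Combined value = 8 XOR 15 XOR 0 XOR 14 = 9.

9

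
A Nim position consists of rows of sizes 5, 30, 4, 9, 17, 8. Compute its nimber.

15

In binary:
  00101  (5)
  11110  (30)
  00100  (4)
  01001  (9)
  10001  (17)
  01000  (8)
  -----
  01111  (15)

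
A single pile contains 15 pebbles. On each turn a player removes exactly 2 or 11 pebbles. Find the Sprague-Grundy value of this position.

Build the Grundy sequence with g(k) = mex{g(k−s) : s ∈ {2, 11}, s ≤ k}:
k:     0  1  2  3  4  5  6  7  8  9 10 11 12 13 14 15
g(k):  0  0  1  1  0  0  1  1  0  0  1  1  2  0  0  1
So g(15) = 1.

1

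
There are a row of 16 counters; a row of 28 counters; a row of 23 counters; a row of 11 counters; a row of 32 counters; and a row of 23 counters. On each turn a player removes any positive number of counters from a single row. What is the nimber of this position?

Nim-sum: 16 ^ 28 ^ 23 ^ 11 ^ 32 ^ 23 = 39.

39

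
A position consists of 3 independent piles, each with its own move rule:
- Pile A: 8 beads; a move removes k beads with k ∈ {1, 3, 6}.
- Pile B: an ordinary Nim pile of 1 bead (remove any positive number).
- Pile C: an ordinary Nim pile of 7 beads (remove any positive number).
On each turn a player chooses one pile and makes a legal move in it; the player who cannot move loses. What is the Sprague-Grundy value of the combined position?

For pile A, compute g(0), g(1), … with moves {1, 3, 6}:
k:     0  1  2  3  4  5  6  7  8
g(k):  0  1  0  1  0  1  2  3  2
So g(8) = 2.
Pile B is a plain Nim pile of size 1, so its Grundy value is 1.
Pile C is a plain Nim pile of size 7, so its Grundy value is 7.
By the Sprague-Grundy theorem, the Grundy value of a sum of independent games is the XOR of the component values.
Combined value = 2 ⊕ 1 ⊕ 7 = 4.

4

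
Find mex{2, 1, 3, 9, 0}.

The values 0, 1, 2, 3 are all present; 4 is the first non-negative integer missing from the set.

4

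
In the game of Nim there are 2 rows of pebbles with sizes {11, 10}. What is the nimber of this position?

Nim-sum: 11 ^ 10 = 1.

1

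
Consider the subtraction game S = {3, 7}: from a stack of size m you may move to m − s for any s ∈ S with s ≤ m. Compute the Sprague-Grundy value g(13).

Build the Grundy sequence with g(k) = mex{g(k−s) : s ∈ {3, 7}, s ≤ k}:
k:     0  1  2  3  4  5  6  7  8  9 10 11 12 13
g(k):  0  0  0  1  1  1  0  2  2  1  0  0  0  1
So g(13) = 1.

1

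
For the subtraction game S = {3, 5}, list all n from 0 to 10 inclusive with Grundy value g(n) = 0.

Build the Grundy sequence with g(k) = mex{g(k−s) : s ∈ {3, 5}, s ≤ k}:
k:     0  1  2  3  4  5  6  7  8  9 10
g(k):  0  0  0  1  1  1  2  2  0  0  0
The P-positions (g = 0) in 0..10 are 0, 1, 2, 8, 9, 10.

0, 1, 2, 8, 9, 10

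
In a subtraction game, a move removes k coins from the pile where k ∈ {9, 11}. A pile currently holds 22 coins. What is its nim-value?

Compute g(0), g(1), … for moves {9, 11}:
k:     0  1  2  3  4  5  6  7  8  9 10 11 12 13 14 15 16 17 18 19 20 21 22
g(k):  0  0  0  0  0  0  0  0  0  1  1  1  1  1  1  1  1  1  2  2  0  0  0
So g(22) = 0.

0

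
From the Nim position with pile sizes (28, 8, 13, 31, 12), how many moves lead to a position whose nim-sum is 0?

Compute the nim-sum pairwise:
28 ^ 8 = 20
20 ^ 13 = 25
25 ^ 31 = 6
6 ^ 12 = 10
The overall nim-sum is X = 10. A pile of size p has a winning move iff p XOR X < p (reduce it to p XOR X).
  28: 28 XOR 10 = 22 < 28 — winning move (to 22).
  8: 8 XOR 10 = 2 < 8 — winning move (to 2).
  13: 13 XOR 10 = 7 < 13 — winning move (to 7).
  31: 31 XOR 10 = 21 < 31 — winning move (to 21).
  12: 12 XOR 10 = 6 < 12 — winning move (to 6).
That gives 5 winning moves.

5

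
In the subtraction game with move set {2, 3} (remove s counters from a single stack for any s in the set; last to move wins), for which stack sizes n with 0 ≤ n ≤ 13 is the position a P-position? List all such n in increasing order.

0, 1, 5, 6, 10, 11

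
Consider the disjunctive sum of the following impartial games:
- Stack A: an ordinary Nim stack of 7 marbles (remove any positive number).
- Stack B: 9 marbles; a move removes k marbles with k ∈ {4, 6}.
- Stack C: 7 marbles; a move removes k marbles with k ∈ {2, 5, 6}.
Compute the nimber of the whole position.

Stack A is a plain Nim stack of size 7, so its Grundy value is 7.
For stack B, compute g(0), g(1), … with moves {4, 6}:
g(0) = mex{} = 0
g(1) = mex{} = 0
g(2) = mex{} = 0
g(3) = mex{} = 0
g(4) = mex{0} = 1
g(5) = mex{0} = 1
g(6) = mex{0} = 1
g(7) = mex{0} = 1
g(8) = mex{0,1} = 2
g(9) = mex{0,1} = 2
So g(9) = 2.
Build the Grundy sequence for stack C with g(k) = mex{g(k−s) : s ∈ {2, 5, 6}, s ≤ k}:
g(0) = mex{} = 0
g(1) = mex{} = 0
g(2) = mex{0} = 1
g(3) = mex{0} = 1
g(4) = mex{1} = 0
g(5) = mex{0,1} = 2
g(6) = mex{0} = 1
g(7) = mex{0,1,2} = 3
So g(7) = 3.
The value of a disjunctive sum is the nim-sum of the parts.
Combined value = 7 XOR 2 XOR 3 = 6.

6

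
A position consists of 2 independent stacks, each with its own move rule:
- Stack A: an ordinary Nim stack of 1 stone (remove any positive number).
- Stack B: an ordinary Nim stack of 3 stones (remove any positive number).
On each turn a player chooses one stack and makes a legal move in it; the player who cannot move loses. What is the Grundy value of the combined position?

2

Stack A is a plain Nim stack of size 1, so its Grundy value is 1.
Stack B is a plain Nim stack of size 3, so its Grundy value is 3.
The value of a disjunctive sum is the nim-sum of the parts.
Combined value = 1 ⊕ 3 = 2.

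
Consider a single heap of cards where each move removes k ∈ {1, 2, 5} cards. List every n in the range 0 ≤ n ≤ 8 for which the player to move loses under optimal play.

0, 3, 6

Grundy values for subtraction set {1, 2, 5}:
k:     0  1  2  3  4  5  6  7  8
g(k):  0  1  2  0  1  2  0  1  2
The P-positions (g = 0) in 0..8 are 0, 3, 6.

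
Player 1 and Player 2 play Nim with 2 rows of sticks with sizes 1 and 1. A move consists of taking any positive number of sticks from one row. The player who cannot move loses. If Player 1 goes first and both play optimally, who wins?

Player 2 wins

Compute the nim-sum pairwise:
1 ^ 1 = 0
The nim-sum is 0, so this is a P-position: the player to move is in a losing position under optimal play; Player 1 is about to move from it and so loses — Player 2 wins.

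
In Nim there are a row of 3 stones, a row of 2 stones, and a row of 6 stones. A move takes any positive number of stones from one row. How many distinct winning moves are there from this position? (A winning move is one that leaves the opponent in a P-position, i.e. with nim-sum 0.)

1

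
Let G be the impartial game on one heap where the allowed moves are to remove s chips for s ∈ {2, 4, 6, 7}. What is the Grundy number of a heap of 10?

0

Grundy values for subtraction set {2, 4, 6, 7}:
k:     0  1  2  3  4  5  6  7  8  9 10
g(k):  0  0  1  1  2  2  3  3  4  0  0
So g(10) = 0.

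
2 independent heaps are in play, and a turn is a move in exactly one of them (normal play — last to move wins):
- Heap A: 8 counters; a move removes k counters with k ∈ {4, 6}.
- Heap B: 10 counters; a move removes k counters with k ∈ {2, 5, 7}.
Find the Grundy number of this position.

For heap A, compute g(0), g(1), … with moves {4, 6}:
g(0) = mex{} = 0
g(1) = mex{} = 0
g(2) = mex{} = 0
g(3) = mex{} = 0
g(4) = mex{0} = 1
g(5) = mex{0} = 1
g(6) = mex{0} = 1
g(7) = mex{0} = 1
g(8) = mex{0,1} = 2
So g(8) = 2.
Grundy values for heap B (subtraction set {2, 5, 7}):
k:     0  1  2  3  4  5  6  7  8  9 10
g(k):  0  0  1  1  0  2  1  3  2  2  0
So g(10) = 0.
By the Sprague-Grundy theorem, the Grundy value of a sum of independent games is the XOR of the component values.
Combined value = 2 XOR 0 = 2.

2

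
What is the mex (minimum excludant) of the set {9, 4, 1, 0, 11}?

2

The values 0, 1 are all present; 2 is the first non-negative integer missing from the set.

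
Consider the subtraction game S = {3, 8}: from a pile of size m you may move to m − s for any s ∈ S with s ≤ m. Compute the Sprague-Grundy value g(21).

1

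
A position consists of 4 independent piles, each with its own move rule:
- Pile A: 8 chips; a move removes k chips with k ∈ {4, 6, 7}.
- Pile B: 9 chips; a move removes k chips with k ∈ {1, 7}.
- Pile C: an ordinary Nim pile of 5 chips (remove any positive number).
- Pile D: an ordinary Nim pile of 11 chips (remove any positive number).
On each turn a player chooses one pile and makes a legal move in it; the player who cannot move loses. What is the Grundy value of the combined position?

13

For pile A, compute g(0), g(1), … with moves {4, 6, 7}:
k:     0  1  2  3  4  5  6  7  8
g(k):  0  0  0  0  1  1  1  1  2
So g(8) = 2.
Grundy values for pile B (subtraction set {1, 7}):
g(0) = mex{} = 0
g(1) = mex{0} = 1
g(2) = mex{1} = 0
g(3) = mex{0} = 1
g(4) = mex{1} = 0
g(5) = mex{0} = 1
g(6) = mex{1} = 0
g(7) = mex{0} = 1
g(8) = mex{1} = 0
g(9) = mex{0} = 1
So g(9) = 1.
Pile C is a plain Nim pile of size 5, so its Grundy value is 5.
Pile D is a plain Nim pile of size 11, so its Grundy value is 11.
The value of a disjunctive sum is the nim-sum of the parts.
Combined value = 2 ⊕ 1 ⊕ 5 ⊕ 11 = 13.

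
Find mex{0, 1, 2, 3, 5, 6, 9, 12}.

4

The values 0, 1, 2, 3 are all present; 4 is the first non-negative integer missing from the set.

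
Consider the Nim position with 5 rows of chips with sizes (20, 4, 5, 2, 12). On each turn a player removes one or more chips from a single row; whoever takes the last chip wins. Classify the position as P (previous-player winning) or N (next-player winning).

N-position

Compute the nim-sum pairwise:
20 XOR 4 = 16
16 XOR 5 = 21
21 XOR 2 = 23
23 XOR 12 = 27
The nim-sum is 27 ≠ 0, so this is an N-position: the player to move can win.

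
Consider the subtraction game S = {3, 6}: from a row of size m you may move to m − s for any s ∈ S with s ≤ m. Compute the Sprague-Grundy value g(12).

1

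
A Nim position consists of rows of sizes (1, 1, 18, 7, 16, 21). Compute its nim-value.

16

In binary:
  00001  (1)
  00001  (1)
  10010  (18)
  00111  (7)
  10000  (16)
  10101  (21)
  -----
  10000  (16)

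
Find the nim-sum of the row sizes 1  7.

In binary:
  001  (1)
  111  (7)
  ---
  110  (6)

6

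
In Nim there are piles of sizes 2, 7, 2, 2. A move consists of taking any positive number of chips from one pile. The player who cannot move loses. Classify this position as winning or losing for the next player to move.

Winning position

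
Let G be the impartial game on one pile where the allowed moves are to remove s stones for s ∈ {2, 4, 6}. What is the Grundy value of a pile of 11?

1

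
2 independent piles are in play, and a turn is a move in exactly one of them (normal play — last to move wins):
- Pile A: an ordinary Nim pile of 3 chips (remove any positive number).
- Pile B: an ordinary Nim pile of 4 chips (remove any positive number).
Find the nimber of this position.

Pile A is a plain Nim pile of size 3, so its Grundy value is 3.
Pile B is a plain Nim pile of size 4, so its Grundy value is 4.
By the Sprague-Grundy theorem, the Grundy value of a sum of independent games is the XOR of the component values.
Combined value = 3 ⊕ 4 = 7.

7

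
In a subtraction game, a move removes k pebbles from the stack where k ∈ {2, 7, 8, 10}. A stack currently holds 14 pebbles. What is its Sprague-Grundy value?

3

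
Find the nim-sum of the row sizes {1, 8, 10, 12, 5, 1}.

11

Compute the nim-sum pairwise:
1 ⊕ 8 = 9
9 ⊕ 10 = 3
3 ⊕ 12 = 15
15 ⊕ 5 = 10
10 ⊕ 1 = 11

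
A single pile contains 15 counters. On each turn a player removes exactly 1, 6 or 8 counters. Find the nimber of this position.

1

Build the Grundy sequence with g(k) = mex{g(k−s) : s ∈ {1, 6, 8}, s ≤ k}:
k:     0  1  2  3  4  5  6  7  8  9 10 11 12 13 14 15
g(k):  0  1  0  1  0  1  2  0  1  0  1  0  1  2  0  1
So g(15) = 1.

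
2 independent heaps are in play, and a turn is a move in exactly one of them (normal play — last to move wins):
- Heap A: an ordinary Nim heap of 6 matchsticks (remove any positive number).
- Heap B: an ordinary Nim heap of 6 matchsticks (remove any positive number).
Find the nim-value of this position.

0

Heap A is a plain Nim heap of size 6, so its Grundy value is 6.
Heap B is a plain Nim heap of size 6, so its Grundy value is 6.
The value of a disjunctive sum is the nim-sum of the parts.
Combined value = 6 XOR 6 = 0.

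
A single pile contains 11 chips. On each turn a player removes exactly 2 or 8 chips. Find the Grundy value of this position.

Compute g(0), g(1), … for moves {2, 8}:
g(0) = mex{} = 0
g(1) = mex{} = 0
g(2) = mex{0} = 1
g(3) = mex{0} = 1
g(4) = mex{1} = 0
g(5) = mex{1} = 0
g(6) = mex{0} = 1
g(7) = mex{0} = 1
g(8) = mex{0,1} = 2
g(9) = mex{0,1} = 2
g(10) = mex{1,2} = 0
g(11) = mex{1,2} = 0
So g(11) = 0.

0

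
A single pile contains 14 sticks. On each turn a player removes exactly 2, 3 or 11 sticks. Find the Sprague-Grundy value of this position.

Grundy values for subtraction set {2, 3, 11}:
k:     0  1  2  3  4  5  6  7  8  9 10 11 12 13 14
g(k):  0  0  1  1  2  0  0  1  1  2  0  3  1  2  0
So g(14) = 0.

0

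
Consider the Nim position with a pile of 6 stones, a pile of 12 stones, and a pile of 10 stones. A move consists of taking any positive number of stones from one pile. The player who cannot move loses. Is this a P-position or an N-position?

P-position

Nim-sum: 6 ^ 12 ^ 10 = 0.
The nim-sum is 0, so this is a P-position: the player to move is in a losing position under optimal play.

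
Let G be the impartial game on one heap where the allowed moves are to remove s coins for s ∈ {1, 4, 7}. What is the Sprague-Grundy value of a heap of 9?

Build the Grundy sequence with g(k) = mex{g(k−s) : s ∈ {1, 4, 7}, s ≤ k}:
k:     0  1  2  3  4  5  6  7  8  9
g(k):  0  1  0  1  2  0  1  2  0  1
So g(9) = 1.

1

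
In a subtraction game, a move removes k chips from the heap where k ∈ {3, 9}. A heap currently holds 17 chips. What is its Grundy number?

1

Compute g(0), g(1), … for moves {3, 9}:
k:     0  1  2  3  4  5  6  7  8  9 10 11 12 13 14 15 16 17
g(k):  0  0  0  1  1  1  0  0  0  1  1  1  0  0  0  1  1  1
So g(17) = 1.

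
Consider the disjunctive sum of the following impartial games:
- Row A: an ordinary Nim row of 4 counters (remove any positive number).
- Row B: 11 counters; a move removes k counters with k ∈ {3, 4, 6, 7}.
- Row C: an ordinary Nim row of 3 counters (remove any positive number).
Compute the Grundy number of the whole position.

Row A is a plain Nim row of size 4, so its Grundy value is 4.
Grundy values for row B (subtraction set {3, 4, 6, 7}):
k:     0  1  2  3  4  5  6  7  8  9 10 11
g(k):  0  0  0  1  1  1  2  2  2  3  0  0
So g(11) = 0.
Row C is a plain Nim row of size 3, so its Grundy value is 3.
The value of a disjunctive sum is the nim-sum of the parts.
Combined value = 4 XOR 0 XOR 3 = 7.

7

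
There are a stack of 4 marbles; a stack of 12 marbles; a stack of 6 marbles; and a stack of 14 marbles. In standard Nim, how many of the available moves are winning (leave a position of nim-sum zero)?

Write each in binary and XOR column by column:
  0100  (4)
  1100  (12)
  0110  (6)
  1110  (14)
  ----
  0000  (0)
The nim-sum is already 0, so every move leaves a nonzero nim-sum — there are no winning moves.

0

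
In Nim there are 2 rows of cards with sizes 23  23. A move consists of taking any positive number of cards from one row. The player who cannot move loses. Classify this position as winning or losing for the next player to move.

Losing position

Compute the nim-sum pairwise:
23 ⊕ 23 = 0
The nim-sum is 0, so this is a P-position: the player to move is in a losing position under optimal play.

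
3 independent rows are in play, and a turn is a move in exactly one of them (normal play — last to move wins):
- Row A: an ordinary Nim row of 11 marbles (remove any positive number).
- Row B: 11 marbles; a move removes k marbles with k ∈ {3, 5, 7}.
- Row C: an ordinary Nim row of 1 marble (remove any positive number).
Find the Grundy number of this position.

10

Row A is a plain Nim row of size 11, so its Grundy value is 11.
For row B, compute g(0), g(1), … with moves {3, 5, 7}:
g(0) = mex{} = 0
g(1) = mex{} = 0
g(2) = mex{} = 0
g(3) = mex{0} = 1
g(4) = mex{0} = 1
g(5) = mex{0} = 1
g(6) = mex{0,1} = 2
g(7) = mex{0,1} = 2
g(8) = mex{0,1} = 2
g(9) = mex{0,1,2} = 3
g(10) = mex{1,2} = 0
g(11) = mex{1,2} = 0
So g(11) = 0.
Row C is a plain Nim row of size 1, so its Grundy value is 1.
The value of a disjunctive sum is the nim-sum of the parts.
Combined value = 11 ⊕ 0 ⊕ 1 = 10.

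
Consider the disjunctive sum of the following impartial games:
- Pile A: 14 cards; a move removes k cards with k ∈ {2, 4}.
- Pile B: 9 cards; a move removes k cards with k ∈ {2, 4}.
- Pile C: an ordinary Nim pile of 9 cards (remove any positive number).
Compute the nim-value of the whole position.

9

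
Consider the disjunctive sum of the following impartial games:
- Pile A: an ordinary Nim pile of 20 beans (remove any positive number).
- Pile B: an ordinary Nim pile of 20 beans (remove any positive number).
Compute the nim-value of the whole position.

Pile A is a plain Nim pile of size 20, so its Grundy value is 20.
Pile B is a plain Nim pile of size 20, so its Grundy value is 20.
The value of a disjunctive sum is the nim-sum of the parts.
Combined value = 20 XOR 20 = 0.

0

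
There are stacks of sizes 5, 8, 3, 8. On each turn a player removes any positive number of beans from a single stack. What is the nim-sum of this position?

6

Bitwise XOR of the heap sizes:
  0101  (5)
  1000  (8)
  0011  (3)
  1000  (8)
  ----
  0110  (6)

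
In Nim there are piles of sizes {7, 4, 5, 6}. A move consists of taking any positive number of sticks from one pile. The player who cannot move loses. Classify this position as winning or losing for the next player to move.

Losing position

Compute the nim-sum pairwise:
7 ^ 4 = 3
3 ^ 5 = 6
6 ^ 6 = 0
The nim-sum is 0, so this is a P-position: the player to move is in a losing position under optimal play.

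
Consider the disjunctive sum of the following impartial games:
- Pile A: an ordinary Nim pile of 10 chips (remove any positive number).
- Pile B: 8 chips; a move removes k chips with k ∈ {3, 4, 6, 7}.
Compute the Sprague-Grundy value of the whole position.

Pile A is a plain Nim pile of size 10, so its Grundy value is 10.
Grundy values for pile B (subtraction set {3, 4, 6, 7}):
k:     0  1  2  3  4  5  6  7  8
g(k):  0  0  0  1  1  1  2  2  2
So g(8) = 2.
By the Sprague-Grundy theorem, the Grundy value of a sum of independent games is the XOR of the component values.
Combined value = 10 ⊕ 2 = 8.

8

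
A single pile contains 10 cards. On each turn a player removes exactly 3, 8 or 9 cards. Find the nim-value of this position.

Grundy values for subtraction set {3, 8, 9}:
g(0) = mex{} = 0
g(1) = mex{} = 0
g(2) = mex{} = 0
g(3) = mex{0} = 1
g(4) = mex{0} = 1
g(5) = mex{0} = 1
g(6) = mex{1} = 0
g(7) = mex{1} = 0
g(8) = mex{0,1} = 2
g(9) = mex{0} = 1
g(10) = mex{0} = 1
So g(10) = 1.

1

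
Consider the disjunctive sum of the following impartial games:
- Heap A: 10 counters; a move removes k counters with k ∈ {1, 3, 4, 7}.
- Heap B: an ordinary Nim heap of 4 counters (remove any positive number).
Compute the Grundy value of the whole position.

4

Build the Grundy sequence for heap A with g(k) = mex{g(k−s) : s ∈ {1, 3, 4, 7}, s ≤ k}:
k:     0  1  2  3  4  5  6  7  8  9 10
g(k):  0  1  0  1  2  3  2  3  0  1  0
So g(10) = 0.
Heap B is a plain Nim heap of size 4, so its Grundy value is 4.
By the Sprague-Grundy theorem, the Grundy value of a sum of independent games is the XOR of the component values.
Combined value = 0 ⊕ 4 = 4.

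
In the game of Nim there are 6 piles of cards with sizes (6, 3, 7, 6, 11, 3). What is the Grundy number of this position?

Compute the nim-sum pairwise:
6 ^ 3 = 5
5 ^ 7 = 2
2 ^ 6 = 4
4 ^ 11 = 15
15 ^ 3 = 12

12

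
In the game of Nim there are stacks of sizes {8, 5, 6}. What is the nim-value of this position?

Compute the nim-sum pairwise:
8 XOR 5 = 13
13 XOR 6 = 11

11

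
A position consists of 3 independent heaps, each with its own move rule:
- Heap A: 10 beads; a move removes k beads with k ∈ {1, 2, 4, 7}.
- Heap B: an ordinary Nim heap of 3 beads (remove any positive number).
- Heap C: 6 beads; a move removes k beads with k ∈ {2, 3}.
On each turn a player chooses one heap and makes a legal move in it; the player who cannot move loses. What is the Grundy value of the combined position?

2

Build the Grundy sequence for heap A with g(k) = mex{g(k−s) : s ∈ {1, 2, 4, 7}, s ≤ k}:
g(0) = mex{} = 0
g(1) = mex{0} = 1
g(2) = mex{0,1} = 2
g(3) = mex{1,2} = 0
g(4) = mex{0,2} = 1
g(5) = mex{0,1} = 2
g(6) = mex{1,2} = 0
g(7) = mex{0,2} = 1
g(8) = mex{0,1} = 2
g(9) = mex{1,2} = 0
g(10) = mex{0,2} = 1
So g(10) = 1.
Heap B is a plain Nim heap of size 3, so its Grundy value is 3.
Build the Grundy sequence for heap C with g(k) = mex{g(k−s) : s ∈ {2, 3}, s ≤ k}:
k:     0  1  2  3  4  5  6
g(k):  0  0  1  1  2  0  0
So g(6) = 0.
The value of a disjunctive sum is the nim-sum of the parts.
Combined value = 1 XOR 3 XOR 0 = 2.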